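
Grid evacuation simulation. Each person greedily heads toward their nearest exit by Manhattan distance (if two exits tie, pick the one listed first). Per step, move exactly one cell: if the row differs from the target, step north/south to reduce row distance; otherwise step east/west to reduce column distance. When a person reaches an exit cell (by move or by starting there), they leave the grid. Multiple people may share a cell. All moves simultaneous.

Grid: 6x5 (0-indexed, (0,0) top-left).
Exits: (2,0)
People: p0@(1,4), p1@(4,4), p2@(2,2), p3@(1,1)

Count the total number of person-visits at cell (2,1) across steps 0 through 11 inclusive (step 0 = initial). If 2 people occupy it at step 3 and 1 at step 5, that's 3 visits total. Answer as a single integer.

Step 0: p0@(1,4) p1@(4,4) p2@(2,2) p3@(1,1) -> at (2,1): 0 [-], cum=0
Step 1: p0@(2,4) p1@(3,4) p2@(2,1) p3@(2,1) -> at (2,1): 2 [p2,p3], cum=2
Step 2: p0@(2,3) p1@(2,4) p2@ESC p3@ESC -> at (2,1): 0 [-], cum=2
Step 3: p0@(2,2) p1@(2,3) p2@ESC p3@ESC -> at (2,1): 0 [-], cum=2
Step 4: p0@(2,1) p1@(2,2) p2@ESC p3@ESC -> at (2,1): 1 [p0], cum=3
Step 5: p0@ESC p1@(2,1) p2@ESC p3@ESC -> at (2,1): 1 [p1], cum=4
Step 6: p0@ESC p1@ESC p2@ESC p3@ESC -> at (2,1): 0 [-], cum=4
Total visits = 4

Answer: 4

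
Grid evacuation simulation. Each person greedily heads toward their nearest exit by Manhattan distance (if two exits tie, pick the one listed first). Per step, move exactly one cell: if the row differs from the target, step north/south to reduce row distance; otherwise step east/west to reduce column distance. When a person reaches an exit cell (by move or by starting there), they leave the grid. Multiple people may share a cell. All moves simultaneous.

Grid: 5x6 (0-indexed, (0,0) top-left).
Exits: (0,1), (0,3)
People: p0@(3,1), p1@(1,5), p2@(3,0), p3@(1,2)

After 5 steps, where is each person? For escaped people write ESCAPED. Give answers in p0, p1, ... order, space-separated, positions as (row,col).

Step 1: p0:(3,1)->(2,1) | p1:(1,5)->(0,5) | p2:(3,0)->(2,0) | p3:(1,2)->(0,2)
Step 2: p0:(2,1)->(1,1) | p1:(0,5)->(0,4) | p2:(2,0)->(1,0) | p3:(0,2)->(0,1)->EXIT
Step 3: p0:(1,1)->(0,1)->EXIT | p1:(0,4)->(0,3)->EXIT | p2:(1,0)->(0,0) | p3:escaped
Step 4: p0:escaped | p1:escaped | p2:(0,0)->(0,1)->EXIT | p3:escaped

ESCAPED ESCAPED ESCAPED ESCAPED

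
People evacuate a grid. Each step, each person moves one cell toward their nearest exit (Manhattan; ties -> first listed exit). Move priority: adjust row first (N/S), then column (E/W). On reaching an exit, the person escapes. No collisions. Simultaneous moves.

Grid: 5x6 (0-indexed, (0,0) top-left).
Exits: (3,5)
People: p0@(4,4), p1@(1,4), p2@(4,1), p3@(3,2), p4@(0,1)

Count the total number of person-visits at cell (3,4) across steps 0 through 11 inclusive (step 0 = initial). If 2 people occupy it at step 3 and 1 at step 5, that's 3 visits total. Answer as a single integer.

Answer: 5

Derivation:
Step 0: p0@(4,4) p1@(1,4) p2@(4,1) p3@(3,2) p4@(0,1) -> at (3,4): 0 [-], cum=0
Step 1: p0@(3,4) p1@(2,4) p2@(3,1) p3@(3,3) p4@(1,1) -> at (3,4): 1 [p0], cum=1
Step 2: p0@ESC p1@(3,4) p2@(3,2) p3@(3,4) p4@(2,1) -> at (3,4): 2 [p1,p3], cum=3
Step 3: p0@ESC p1@ESC p2@(3,3) p3@ESC p4@(3,1) -> at (3,4): 0 [-], cum=3
Step 4: p0@ESC p1@ESC p2@(3,4) p3@ESC p4@(3,2) -> at (3,4): 1 [p2], cum=4
Step 5: p0@ESC p1@ESC p2@ESC p3@ESC p4@(3,3) -> at (3,4): 0 [-], cum=4
Step 6: p0@ESC p1@ESC p2@ESC p3@ESC p4@(3,4) -> at (3,4): 1 [p4], cum=5
Step 7: p0@ESC p1@ESC p2@ESC p3@ESC p4@ESC -> at (3,4): 0 [-], cum=5
Total visits = 5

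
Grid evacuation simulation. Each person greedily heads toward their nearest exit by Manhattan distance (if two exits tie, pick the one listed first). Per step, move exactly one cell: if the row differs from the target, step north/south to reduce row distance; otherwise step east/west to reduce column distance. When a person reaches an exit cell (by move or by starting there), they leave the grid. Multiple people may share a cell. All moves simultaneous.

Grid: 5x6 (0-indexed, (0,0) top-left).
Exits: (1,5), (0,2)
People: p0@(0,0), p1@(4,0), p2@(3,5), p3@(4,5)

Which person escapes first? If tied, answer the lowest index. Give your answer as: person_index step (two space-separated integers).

Step 1: p0:(0,0)->(0,1) | p1:(4,0)->(3,0) | p2:(3,5)->(2,5) | p3:(4,5)->(3,5)
Step 2: p0:(0,1)->(0,2)->EXIT | p1:(3,0)->(2,0) | p2:(2,5)->(1,5)->EXIT | p3:(3,5)->(2,5)
Step 3: p0:escaped | p1:(2,0)->(1,0) | p2:escaped | p3:(2,5)->(1,5)->EXIT
Step 4: p0:escaped | p1:(1,0)->(0,0) | p2:escaped | p3:escaped
Step 5: p0:escaped | p1:(0,0)->(0,1) | p2:escaped | p3:escaped
Step 6: p0:escaped | p1:(0,1)->(0,2)->EXIT | p2:escaped | p3:escaped
Exit steps: [2, 6, 2, 3]
First to escape: p0 at step 2

Answer: 0 2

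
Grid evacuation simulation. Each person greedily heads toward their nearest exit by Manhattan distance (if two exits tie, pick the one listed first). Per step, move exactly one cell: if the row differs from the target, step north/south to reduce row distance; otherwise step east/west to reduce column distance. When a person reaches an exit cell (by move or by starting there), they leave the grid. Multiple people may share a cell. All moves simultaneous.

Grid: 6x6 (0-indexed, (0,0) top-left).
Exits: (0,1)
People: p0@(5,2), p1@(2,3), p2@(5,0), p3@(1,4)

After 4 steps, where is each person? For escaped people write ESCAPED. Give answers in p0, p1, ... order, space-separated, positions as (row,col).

Step 1: p0:(5,2)->(4,2) | p1:(2,3)->(1,3) | p2:(5,0)->(4,0) | p3:(1,4)->(0,4)
Step 2: p0:(4,2)->(3,2) | p1:(1,3)->(0,3) | p2:(4,0)->(3,0) | p3:(0,4)->(0,3)
Step 3: p0:(3,2)->(2,2) | p1:(0,3)->(0,2) | p2:(3,0)->(2,0) | p3:(0,3)->(0,2)
Step 4: p0:(2,2)->(1,2) | p1:(0,2)->(0,1)->EXIT | p2:(2,0)->(1,0) | p3:(0,2)->(0,1)->EXIT

(1,2) ESCAPED (1,0) ESCAPED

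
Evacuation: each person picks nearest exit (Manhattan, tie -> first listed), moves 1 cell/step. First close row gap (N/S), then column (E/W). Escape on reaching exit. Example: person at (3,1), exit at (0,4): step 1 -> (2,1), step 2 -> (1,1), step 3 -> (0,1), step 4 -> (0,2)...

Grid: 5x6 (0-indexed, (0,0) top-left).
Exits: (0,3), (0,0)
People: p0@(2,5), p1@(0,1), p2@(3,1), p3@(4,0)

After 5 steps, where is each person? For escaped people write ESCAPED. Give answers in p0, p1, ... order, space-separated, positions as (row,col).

Step 1: p0:(2,5)->(1,5) | p1:(0,1)->(0,0)->EXIT | p2:(3,1)->(2,1) | p3:(4,0)->(3,0)
Step 2: p0:(1,5)->(0,5) | p1:escaped | p2:(2,1)->(1,1) | p3:(3,0)->(2,0)
Step 3: p0:(0,5)->(0,4) | p1:escaped | p2:(1,1)->(0,1) | p3:(2,0)->(1,0)
Step 4: p0:(0,4)->(0,3)->EXIT | p1:escaped | p2:(0,1)->(0,0)->EXIT | p3:(1,0)->(0,0)->EXIT

ESCAPED ESCAPED ESCAPED ESCAPED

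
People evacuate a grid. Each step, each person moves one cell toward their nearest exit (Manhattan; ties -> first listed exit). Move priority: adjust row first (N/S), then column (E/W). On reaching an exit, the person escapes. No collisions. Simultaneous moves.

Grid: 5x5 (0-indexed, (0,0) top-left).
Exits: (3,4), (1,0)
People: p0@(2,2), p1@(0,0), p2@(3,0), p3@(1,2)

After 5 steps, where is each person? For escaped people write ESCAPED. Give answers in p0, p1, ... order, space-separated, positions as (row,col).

Step 1: p0:(2,2)->(3,2) | p1:(0,0)->(1,0)->EXIT | p2:(3,0)->(2,0) | p3:(1,2)->(1,1)
Step 2: p0:(3,2)->(3,3) | p1:escaped | p2:(2,0)->(1,0)->EXIT | p3:(1,1)->(1,0)->EXIT
Step 3: p0:(3,3)->(3,4)->EXIT | p1:escaped | p2:escaped | p3:escaped

ESCAPED ESCAPED ESCAPED ESCAPED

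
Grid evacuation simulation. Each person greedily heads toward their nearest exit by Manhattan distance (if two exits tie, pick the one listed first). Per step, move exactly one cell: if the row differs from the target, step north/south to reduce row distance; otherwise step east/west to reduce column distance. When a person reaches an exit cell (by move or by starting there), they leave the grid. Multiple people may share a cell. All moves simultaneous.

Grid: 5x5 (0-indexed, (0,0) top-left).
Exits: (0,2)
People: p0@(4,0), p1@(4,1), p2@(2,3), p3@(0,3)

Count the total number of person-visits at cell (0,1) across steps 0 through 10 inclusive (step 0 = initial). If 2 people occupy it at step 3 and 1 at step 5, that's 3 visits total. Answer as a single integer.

Answer: 2

Derivation:
Step 0: p0@(4,0) p1@(4,1) p2@(2,3) p3@(0,3) -> at (0,1): 0 [-], cum=0
Step 1: p0@(3,0) p1@(3,1) p2@(1,3) p3@ESC -> at (0,1): 0 [-], cum=0
Step 2: p0@(2,0) p1@(2,1) p2@(0,3) p3@ESC -> at (0,1): 0 [-], cum=0
Step 3: p0@(1,0) p1@(1,1) p2@ESC p3@ESC -> at (0,1): 0 [-], cum=0
Step 4: p0@(0,0) p1@(0,1) p2@ESC p3@ESC -> at (0,1): 1 [p1], cum=1
Step 5: p0@(0,1) p1@ESC p2@ESC p3@ESC -> at (0,1): 1 [p0], cum=2
Step 6: p0@ESC p1@ESC p2@ESC p3@ESC -> at (0,1): 0 [-], cum=2
Total visits = 2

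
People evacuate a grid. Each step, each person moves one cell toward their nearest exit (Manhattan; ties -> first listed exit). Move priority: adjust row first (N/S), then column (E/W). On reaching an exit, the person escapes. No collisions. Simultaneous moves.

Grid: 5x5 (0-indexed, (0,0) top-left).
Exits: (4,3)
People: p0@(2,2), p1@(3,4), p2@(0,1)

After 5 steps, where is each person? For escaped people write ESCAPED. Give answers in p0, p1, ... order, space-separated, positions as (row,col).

Step 1: p0:(2,2)->(3,2) | p1:(3,4)->(4,4) | p2:(0,1)->(1,1)
Step 2: p0:(3,2)->(4,2) | p1:(4,4)->(4,3)->EXIT | p2:(1,1)->(2,1)
Step 3: p0:(4,2)->(4,3)->EXIT | p1:escaped | p2:(2,1)->(3,1)
Step 4: p0:escaped | p1:escaped | p2:(3,1)->(4,1)
Step 5: p0:escaped | p1:escaped | p2:(4,1)->(4,2)

ESCAPED ESCAPED (4,2)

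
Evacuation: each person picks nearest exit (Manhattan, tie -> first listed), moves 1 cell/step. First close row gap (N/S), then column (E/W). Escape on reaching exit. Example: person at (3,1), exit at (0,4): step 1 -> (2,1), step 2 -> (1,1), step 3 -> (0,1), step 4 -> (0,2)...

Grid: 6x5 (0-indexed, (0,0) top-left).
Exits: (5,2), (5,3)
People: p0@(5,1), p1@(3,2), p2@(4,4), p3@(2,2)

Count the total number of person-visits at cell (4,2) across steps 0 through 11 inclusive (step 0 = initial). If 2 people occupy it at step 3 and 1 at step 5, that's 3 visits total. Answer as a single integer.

Answer: 2

Derivation:
Step 0: p0@(5,1) p1@(3,2) p2@(4,4) p3@(2,2) -> at (4,2): 0 [-], cum=0
Step 1: p0@ESC p1@(4,2) p2@(5,4) p3@(3,2) -> at (4,2): 1 [p1], cum=1
Step 2: p0@ESC p1@ESC p2@ESC p3@(4,2) -> at (4,2): 1 [p3], cum=2
Step 3: p0@ESC p1@ESC p2@ESC p3@ESC -> at (4,2): 0 [-], cum=2
Total visits = 2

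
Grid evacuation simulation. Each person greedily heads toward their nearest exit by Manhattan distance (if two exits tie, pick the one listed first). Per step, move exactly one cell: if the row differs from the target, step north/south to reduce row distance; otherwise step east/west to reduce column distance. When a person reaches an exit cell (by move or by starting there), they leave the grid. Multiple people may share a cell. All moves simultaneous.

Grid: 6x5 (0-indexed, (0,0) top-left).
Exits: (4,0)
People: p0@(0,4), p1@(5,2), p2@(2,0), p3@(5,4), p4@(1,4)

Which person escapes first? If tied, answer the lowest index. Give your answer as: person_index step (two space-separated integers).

Answer: 2 2

Derivation:
Step 1: p0:(0,4)->(1,4) | p1:(5,2)->(4,2) | p2:(2,0)->(3,0) | p3:(5,4)->(4,4) | p4:(1,4)->(2,4)
Step 2: p0:(1,4)->(2,4) | p1:(4,2)->(4,1) | p2:(3,0)->(4,0)->EXIT | p3:(4,4)->(4,3) | p4:(2,4)->(3,4)
Step 3: p0:(2,4)->(3,4) | p1:(4,1)->(4,0)->EXIT | p2:escaped | p3:(4,3)->(4,2) | p4:(3,4)->(4,4)
Step 4: p0:(3,4)->(4,4) | p1:escaped | p2:escaped | p3:(4,2)->(4,1) | p4:(4,4)->(4,3)
Step 5: p0:(4,4)->(4,3) | p1:escaped | p2:escaped | p3:(4,1)->(4,0)->EXIT | p4:(4,3)->(4,2)
Step 6: p0:(4,3)->(4,2) | p1:escaped | p2:escaped | p3:escaped | p4:(4,2)->(4,1)
Step 7: p0:(4,2)->(4,1) | p1:escaped | p2:escaped | p3:escaped | p4:(4,1)->(4,0)->EXIT
Step 8: p0:(4,1)->(4,0)->EXIT | p1:escaped | p2:escaped | p3:escaped | p4:escaped
Exit steps: [8, 3, 2, 5, 7]
First to escape: p2 at step 2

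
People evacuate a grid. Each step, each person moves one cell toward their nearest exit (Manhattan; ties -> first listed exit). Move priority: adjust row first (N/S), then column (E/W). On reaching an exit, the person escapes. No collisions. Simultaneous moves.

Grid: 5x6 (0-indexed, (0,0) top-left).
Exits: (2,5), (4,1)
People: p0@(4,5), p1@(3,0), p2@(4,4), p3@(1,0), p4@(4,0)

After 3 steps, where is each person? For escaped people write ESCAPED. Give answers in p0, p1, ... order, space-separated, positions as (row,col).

Step 1: p0:(4,5)->(3,5) | p1:(3,0)->(4,0) | p2:(4,4)->(3,4) | p3:(1,0)->(2,0) | p4:(4,0)->(4,1)->EXIT
Step 2: p0:(3,5)->(2,5)->EXIT | p1:(4,0)->(4,1)->EXIT | p2:(3,4)->(2,4) | p3:(2,0)->(3,0) | p4:escaped
Step 3: p0:escaped | p1:escaped | p2:(2,4)->(2,5)->EXIT | p3:(3,0)->(4,0) | p4:escaped

ESCAPED ESCAPED ESCAPED (4,0) ESCAPED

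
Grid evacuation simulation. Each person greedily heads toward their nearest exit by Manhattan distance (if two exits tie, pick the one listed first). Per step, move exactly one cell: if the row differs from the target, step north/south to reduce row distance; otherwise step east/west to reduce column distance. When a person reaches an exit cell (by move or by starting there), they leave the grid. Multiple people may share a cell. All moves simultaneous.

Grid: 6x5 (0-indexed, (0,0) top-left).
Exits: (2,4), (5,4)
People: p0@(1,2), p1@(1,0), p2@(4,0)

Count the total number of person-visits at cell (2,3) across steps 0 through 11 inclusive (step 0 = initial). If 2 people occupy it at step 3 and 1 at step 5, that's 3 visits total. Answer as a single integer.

Step 0: p0@(1,2) p1@(1,0) p2@(4,0) -> at (2,3): 0 [-], cum=0
Step 1: p0@(2,2) p1@(2,0) p2@(5,0) -> at (2,3): 0 [-], cum=0
Step 2: p0@(2,3) p1@(2,1) p2@(5,1) -> at (2,3): 1 [p0], cum=1
Step 3: p0@ESC p1@(2,2) p2@(5,2) -> at (2,3): 0 [-], cum=1
Step 4: p0@ESC p1@(2,3) p2@(5,3) -> at (2,3): 1 [p1], cum=2
Step 5: p0@ESC p1@ESC p2@ESC -> at (2,3): 0 [-], cum=2
Total visits = 2

Answer: 2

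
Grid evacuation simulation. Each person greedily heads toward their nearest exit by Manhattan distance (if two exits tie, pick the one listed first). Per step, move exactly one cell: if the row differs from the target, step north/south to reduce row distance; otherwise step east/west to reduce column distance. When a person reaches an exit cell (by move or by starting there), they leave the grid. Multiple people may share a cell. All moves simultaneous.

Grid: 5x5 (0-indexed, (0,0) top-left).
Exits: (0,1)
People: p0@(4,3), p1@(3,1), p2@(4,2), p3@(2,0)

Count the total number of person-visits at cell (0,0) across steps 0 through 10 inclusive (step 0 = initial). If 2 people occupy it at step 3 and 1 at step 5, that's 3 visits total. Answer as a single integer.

Answer: 1

Derivation:
Step 0: p0@(4,3) p1@(3,1) p2@(4,2) p3@(2,0) -> at (0,0): 0 [-], cum=0
Step 1: p0@(3,3) p1@(2,1) p2@(3,2) p3@(1,0) -> at (0,0): 0 [-], cum=0
Step 2: p0@(2,3) p1@(1,1) p2@(2,2) p3@(0,0) -> at (0,0): 1 [p3], cum=1
Step 3: p0@(1,3) p1@ESC p2@(1,2) p3@ESC -> at (0,0): 0 [-], cum=1
Step 4: p0@(0,3) p1@ESC p2@(0,2) p3@ESC -> at (0,0): 0 [-], cum=1
Step 5: p0@(0,2) p1@ESC p2@ESC p3@ESC -> at (0,0): 0 [-], cum=1
Step 6: p0@ESC p1@ESC p2@ESC p3@ESC -> at (0,0): 0 [-], cum=1
Total visits = 1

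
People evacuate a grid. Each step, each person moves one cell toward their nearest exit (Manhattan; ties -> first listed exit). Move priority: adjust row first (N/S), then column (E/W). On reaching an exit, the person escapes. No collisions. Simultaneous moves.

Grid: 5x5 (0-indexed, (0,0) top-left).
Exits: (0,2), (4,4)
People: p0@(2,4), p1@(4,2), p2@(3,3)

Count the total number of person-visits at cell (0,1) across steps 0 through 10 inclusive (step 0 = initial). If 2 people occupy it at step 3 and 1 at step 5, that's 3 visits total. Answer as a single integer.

Answer: 0

Derivation:
Step 0: p0@(2,4) p1@(4,2) p2@(3,3) -> at (0,1): 0 [-], cum=0
Step 1: p0@(3,4) p1@(4,3) p2@(4,3) -> at (0,1): 0 [-], cum=0
Step 2: p0@ESC p1@ESC p2@ESC -> at (0,1): 0 [-], cum=0
Total visits = 0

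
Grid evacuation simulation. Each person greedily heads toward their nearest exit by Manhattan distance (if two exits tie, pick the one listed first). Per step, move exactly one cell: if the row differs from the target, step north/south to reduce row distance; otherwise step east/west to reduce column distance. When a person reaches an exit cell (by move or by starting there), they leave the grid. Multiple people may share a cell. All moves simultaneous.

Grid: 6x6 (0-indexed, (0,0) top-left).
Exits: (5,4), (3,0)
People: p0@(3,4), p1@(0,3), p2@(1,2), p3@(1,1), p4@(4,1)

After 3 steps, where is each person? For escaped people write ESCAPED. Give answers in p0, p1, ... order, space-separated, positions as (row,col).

Step 1: p0:(3,4)->(4,4) | p1:(0,3)->(1,3) | p2:(1,2)->(2,2) | p3:(1,1)->(2,1) | p4:(4,1)->(3,1)
Step 2: p0:(4,4)->(5,4)->EXIT | p1:(1,3)->(2,3) | p2:(2,2)->(3,2) | p3:(2,1)->(3,1) | p4:(3,1)->(3,0)->EXIT
Step 3: p0:escaped | p1:(2,3)->(3,3) | p2:(3,2)->(3,1) | p3:(3,1)->(3,0)->EXIT | p4:escaped

ESCAPED (3,3) (3,1) ESCAPED ESCAPED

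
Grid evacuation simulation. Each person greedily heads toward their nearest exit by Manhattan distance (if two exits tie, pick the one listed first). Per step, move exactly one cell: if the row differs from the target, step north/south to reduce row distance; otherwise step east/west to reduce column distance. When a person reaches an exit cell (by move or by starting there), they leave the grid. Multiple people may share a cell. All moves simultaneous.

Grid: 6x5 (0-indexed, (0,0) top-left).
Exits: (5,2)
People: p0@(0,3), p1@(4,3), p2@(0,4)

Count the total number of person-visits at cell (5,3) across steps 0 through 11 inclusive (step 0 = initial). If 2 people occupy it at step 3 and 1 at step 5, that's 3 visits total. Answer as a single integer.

Step 0: p0@(0,3) p1@(4,3) p2@(0,4) -> at (5,3): 0 [-], cum=0
Step 1: p0@(1,3) p1@(5,3) p2@(1,4) -> at (5,3): 1 [p1], cum=1
Step 2: p0@(2,3) p1@ESC p2@(2,4) -> at (5,3): 0 [-], cum=1
Step 3: p0@(3,3) p1@ESC p2@(3,4) -> at (5,3): 0 [-], cum=1
Step 4: p0@(4,3) p1@ESC p2@(4,4) -> at (5,3): 0 [-], cum=1
Step 5: p0@(5,3) p1@ESC p2@(5,4) -> at (5,3): 1 [p0], cum=2
Step 6: p0@ESC p1@ESC p2@(5,3) -> at (5,3): 1 [p2], cum=3
Step 7: p0@ESC p1@ESC p2@ESC -> at (5,3): 0 [-], cum=3
Total visits = 3

Answer: 3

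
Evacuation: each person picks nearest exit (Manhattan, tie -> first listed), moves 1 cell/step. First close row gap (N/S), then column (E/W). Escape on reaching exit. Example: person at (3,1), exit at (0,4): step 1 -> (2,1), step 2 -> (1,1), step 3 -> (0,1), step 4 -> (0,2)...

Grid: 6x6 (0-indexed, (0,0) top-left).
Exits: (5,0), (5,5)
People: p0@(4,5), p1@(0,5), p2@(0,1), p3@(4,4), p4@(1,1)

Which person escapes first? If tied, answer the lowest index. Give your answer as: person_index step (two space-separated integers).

Answer: 0 1

Derivation:
Step 1: p0:(4,5)->(5,5)->EXIT | p1:(0,5)->(1,5) | p2:(0,1)->(1,1) | p3:(4,4)->(5,4) | p4:(1,1)->(2,1)
Step 2: p0:escaped | p1:(1,5)->(2,5) | p2:(1,1)->(2,1) | p3:(5,4)->(5,5)->EXIT | p4:(2,1)->(3,1)
Step 3: p0:escaped | p1:(2,5)->(3,5) | p2:(2,1)->(3,1) | p3:escaped | p4:(3,1)->(4,1)
Step 4: p0:escaped | p1:(3,5)->(4,5) | p2:(3,1)->(4,1) | p3:escaped | p4:(4,1)->(5,1)
Step 5: p0:escaped | p1:(4,5)->(5,5)->EXIT | p2:(4,1)->(5,1) | p3:escaped | p4:(5,1)->(5,0)->EXIT
Step 6: p0:escaped | p1:escaped | p2:(5,1)->(5,0)->EXIT | p3:escaped | p4:escaped
Exit steps: [1, 5, 6, 2, 5]
First to escape: p0 at step 1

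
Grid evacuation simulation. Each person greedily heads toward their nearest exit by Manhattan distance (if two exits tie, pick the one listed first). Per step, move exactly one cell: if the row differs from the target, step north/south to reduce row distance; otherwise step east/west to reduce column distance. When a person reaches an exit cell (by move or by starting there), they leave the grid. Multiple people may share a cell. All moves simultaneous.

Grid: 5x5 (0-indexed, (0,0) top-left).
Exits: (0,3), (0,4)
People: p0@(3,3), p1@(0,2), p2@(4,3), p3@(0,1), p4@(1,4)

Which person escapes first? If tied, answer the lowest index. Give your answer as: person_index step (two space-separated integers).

Answer: 1 1

Derivation:
Step 1: p0:(3,3)->(2,3) | p1:(0,2)->(0,3)->EXIT | p2:(4,3)->(3,3) | p3:(0,1)->(0,2) | p4:(1,4)->(0,4)->EXIT
Step 2: p0:(2,3)->(1,3) | p1:escaped | p2:(3,3)->(2,3) | p3:(0,2)->(0,3)->EXIT | p4:escaped
Step 3: p0:(1,3)->(0,3)->EXIT | p1:escaped | p2:(2,3)->(1,3) | p3:escaped | p4:escaped
Step 4: p0:escaped | p1:escaped | p2:(1,3)->(0,3)->EXIT | p3:escaped | p4:escaped
Exit steps: [3, 1, 4, 2, 1]
First to escape: p1 at step 1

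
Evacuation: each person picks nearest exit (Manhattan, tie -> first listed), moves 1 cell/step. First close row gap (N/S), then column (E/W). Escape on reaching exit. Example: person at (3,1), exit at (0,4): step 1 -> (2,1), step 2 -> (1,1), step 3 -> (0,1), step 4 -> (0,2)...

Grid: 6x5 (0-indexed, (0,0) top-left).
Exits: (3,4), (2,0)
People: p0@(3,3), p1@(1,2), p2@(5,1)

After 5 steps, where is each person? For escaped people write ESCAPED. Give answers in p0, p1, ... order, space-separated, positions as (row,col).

Step 1: p0:(3,3)->(3,4)->EXIT | p1:(1,2)->(2,2) | p2:(5,1)->(4,1)
Step 2: p0:escaped | p1:(2,2)->(2,1) | p2:(4,1)->(3,1)
Step 3: p0:escaped | p1:(2,1)->(2,0)->EXIT | p2:(3,1)->(2,1)
Step 4: p0:escaped | p1:escaped | p2:(2,1)->(2,0)->EXIT

ESCAPED ESCAPED ESCAPED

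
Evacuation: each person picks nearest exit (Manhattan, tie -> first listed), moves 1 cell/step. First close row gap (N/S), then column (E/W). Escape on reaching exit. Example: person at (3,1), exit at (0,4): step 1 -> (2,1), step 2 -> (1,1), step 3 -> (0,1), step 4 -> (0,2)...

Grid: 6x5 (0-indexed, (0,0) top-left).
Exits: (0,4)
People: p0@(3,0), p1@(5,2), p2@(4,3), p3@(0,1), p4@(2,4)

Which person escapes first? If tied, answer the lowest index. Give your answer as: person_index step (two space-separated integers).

Answer: 4 2

Derivation:
Step 1: p0:(3,0)->(2,0) | p1:(5,2)->(4,2) | p2:(4,3)->(3,3) | p3:(0,1)->(0,2) | p4:(2,4)->(1,4)
Step 2: p0:(2,0)->(1,0) | p1:(4,2)->(3,2) | p2:(3,3)->(2,3) | p3:(0,2)->(0,3) | p4:(1,4)->(0,4)->EXIT
Step 3: p0:(1,0)->(0,0) | p1:(3,2)->(2,2) | p2:(2,3)->(1,3) | p3:(0,3)->(0,4)->EXIT | p4:escaped
Step 4: p0:(0,0)->(0,1) | p1:(2,2)->(1,2) | p2:(1,3)->(0,3) | p3:escaped | p4:escaped
Step 5: p0:(0,1)->(0,2) | p1:(1,2)->(0,2) | p2:(0,3)->(0,4)->EXIT | p3:escaped | p4:escaped
Step 6: p0:(0,2)->(0,3) | p1:(0,2)->(0,3) | p2:escaped | p3:escaped | p4:escaped
Step 7: p0:(0,3)->(0,4)->EXIT | p1:(0,3)->(0,4)->EXIT | p2:escaped | p3:escaped | p4:escaped
Exit steps: [7, 7, 5, 3, 2]
First to escape: p4 at step 2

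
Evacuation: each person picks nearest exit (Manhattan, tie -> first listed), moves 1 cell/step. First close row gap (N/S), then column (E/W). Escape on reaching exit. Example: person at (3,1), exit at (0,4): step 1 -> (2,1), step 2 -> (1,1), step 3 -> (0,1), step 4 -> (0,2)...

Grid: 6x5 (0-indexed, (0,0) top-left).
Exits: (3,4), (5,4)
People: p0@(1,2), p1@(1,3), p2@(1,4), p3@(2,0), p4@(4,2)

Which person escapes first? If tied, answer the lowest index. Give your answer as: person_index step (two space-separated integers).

Answer: 2 2

Derivation:
Step 1: p0:(1,2)->(2,2) | p1:(1,3)->(2,3) | p2:(1,4)->(2,4) | p3:(2,0)->(3,0) | p4:(4,2)->(3,2)
Step 2: p0:(2,2)->(3,2) | p1:(2,3)->(3,3) | p2:(2,4)->(3,4)->EXIT | p3:(3,0)->(3,1) | p4:(3,2)->(3,3)
Step 3: p0:(3,2)->(3,3) | p1:(3,3)->(3,4)->EXIT | p2:escaped | p3:(3,1)->(3,2) | p4:(3,3)->(3,4)->EXIT
Step 4: p0:(3,3)->(3,4)->EXIT | p1:escaped | p2:escaped | p3:(3,2)->(3,3) | p4:escaped
Step 5: p0:escaped | p1:escaped | p2:escaped | p3:(3,3)->(3,4)->EXIT | p4:escaped
Exit steps: [4, 3, 2, 5, 3]
First to escape: p2 at step 2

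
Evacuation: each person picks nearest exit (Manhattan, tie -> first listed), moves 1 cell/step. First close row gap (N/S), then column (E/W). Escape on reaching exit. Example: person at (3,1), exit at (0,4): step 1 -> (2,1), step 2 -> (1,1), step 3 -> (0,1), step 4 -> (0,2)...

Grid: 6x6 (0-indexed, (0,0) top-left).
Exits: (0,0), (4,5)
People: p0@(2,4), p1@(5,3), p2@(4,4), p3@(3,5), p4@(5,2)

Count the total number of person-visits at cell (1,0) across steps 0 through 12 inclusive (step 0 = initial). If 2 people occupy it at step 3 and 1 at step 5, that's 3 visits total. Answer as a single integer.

Answer: 0

Derivation:
Step 0: p0@(2,4) p1@(5,3) p2@(4,4) p3@(3,5) p4@(5,2) -> at (1,0): 0 [-], cum=0
Step 1: p0@(3,4) p1@(4,3) p2@ESC p3@ESC p4@(4,2) -> at (1,0): 0 [-], cum=0
Step 2: p0@(4,4) p1@(4,4) p2@ESC p3@ESC p4@(4,3) -> at (1,0): 0 [-], cum=0
Step 3: p0@ESC p1@ESC p2@ESC p3@ESC p4@(4,4) -> at (1,0): 0 [-], cum=0
Step 4: p0@ESC p1@ESC p2@ESC p3@ESC p4@ESC -> at (1,0): 0 [-], cum=0
Total visits = 0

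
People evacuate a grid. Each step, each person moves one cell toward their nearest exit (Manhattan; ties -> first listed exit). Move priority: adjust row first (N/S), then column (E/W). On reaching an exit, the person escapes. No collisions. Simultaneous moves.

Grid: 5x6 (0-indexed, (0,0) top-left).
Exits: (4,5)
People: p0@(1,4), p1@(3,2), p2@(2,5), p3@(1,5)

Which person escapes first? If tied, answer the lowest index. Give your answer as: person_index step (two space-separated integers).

Step 1: p0:(1,4)->(2,4) | p1:(3,2)->(4,2) | p2:(2,5)->(3,5) | p3:(1,5)->(2,5)
Step 2: p0:(2,4)->(3,4) | p1:(4,2)->(4,3) | p2:(3,5)->(4,5)->EXIT | p3:(2,5)->(3,5)
Step 3: p0:(3,4)->(4,4) | p1:(4,3)->(4,4) | p2:escaped | p3:(3,5)->(4,5)->EXIT
Step 4: p0:(4,4)->(4,5)->EXIT | p1:(4,4)->(4,5)->EXIT | p2:escaped | p3:escaped
Exit steps: [4, 4, 2, 3]
First to escape: p2 at step 2

Answer: 2 2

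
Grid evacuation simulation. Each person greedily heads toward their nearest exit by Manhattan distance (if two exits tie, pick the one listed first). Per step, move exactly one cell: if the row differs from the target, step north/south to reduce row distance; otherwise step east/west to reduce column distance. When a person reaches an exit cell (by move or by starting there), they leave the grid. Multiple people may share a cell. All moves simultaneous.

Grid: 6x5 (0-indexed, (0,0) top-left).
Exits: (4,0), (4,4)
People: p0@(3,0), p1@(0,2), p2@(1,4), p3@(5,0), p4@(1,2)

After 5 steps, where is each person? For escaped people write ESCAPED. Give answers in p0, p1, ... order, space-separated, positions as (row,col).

Step 1: p0:(3,0)->(4,0)->EXIT | p1:(0,2)->(1,2) | p2:(1,4)->(2,4) | p3:(5,0)->(4,0)->EXIT | p4:(1,2)->(2,2)
Step 2: p0:escaped | p1:(1,2)->(2,2) | p2:(2,4)->(3,4) | p3:escaped | p4:(2,2)->(3,2)
Step 3: p0:escaped | p1:(2,2)->(3,2) | p2:(3,4)->(4,4)->EXIT | p3:escaped | p4:(3,2)->(4,2)
Step 4: p0:escaped | p1:(3,2)->(4,2) | p2:escaped | p3:escaped | p4:(4,2)->(4,1)
Step 5: p0:escaped | p1:(4,2)->(4,1) | p2:escaped | p3:escaped | p4:(4,1)->(4,0)->EXIT

ESCAPED (4,1) ESCAPED ESCAPED ESCAPED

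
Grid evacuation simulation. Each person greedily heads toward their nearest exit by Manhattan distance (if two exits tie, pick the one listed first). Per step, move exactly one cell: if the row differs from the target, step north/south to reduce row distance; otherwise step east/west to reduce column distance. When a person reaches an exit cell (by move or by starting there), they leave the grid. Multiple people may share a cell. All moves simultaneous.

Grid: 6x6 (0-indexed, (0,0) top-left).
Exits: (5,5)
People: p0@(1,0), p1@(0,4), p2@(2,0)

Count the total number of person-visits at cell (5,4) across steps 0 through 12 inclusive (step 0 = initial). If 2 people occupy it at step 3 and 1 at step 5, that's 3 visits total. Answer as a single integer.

Step 0: p0@(1,0) p1@(0,4) p2@(2,0) -> at (5,4): 0 [-], cum=0
Step 1: p0@(2,0) p1@(1,4) p2@(3,0) -> at (5,4): 0 [-], cum=0
Step 2: p0@(3,0) p1@(2,4) p2@(4,0) -> at (5,4): 0 [-], cum=0
Step 3: p0@(4,0) p1@(3,4) p2@(5,0) -> at (5,4): 0 [-], cum=0
Step 4: p0@(5,0) p1@(4,4) p2@(5,1) -> at (5,4): 0 [-], cum=0
Step 5: p0@(5,1) p1@(5,4) p2@(5,2) -> at (5,4): 1 [p1], cum=1
Step 6: p0@(5,2) p1@ESC p2@(5,3) -> at (5,4): 0 [-], cum=1
Step 7: p0@(5,3) p1@ESC p2@(5,4) -> at (5,4): 1 [p2], cum=2
Step 8: p0@(5,4) p1@ESC p2@ESC -> at (5,4): 1 [p0], cum=3
Step 9: p0@ESC p1@ESC p2@ESC -> at (5,4): 0 [-], cum=3
Total visits = 3

Answer: 3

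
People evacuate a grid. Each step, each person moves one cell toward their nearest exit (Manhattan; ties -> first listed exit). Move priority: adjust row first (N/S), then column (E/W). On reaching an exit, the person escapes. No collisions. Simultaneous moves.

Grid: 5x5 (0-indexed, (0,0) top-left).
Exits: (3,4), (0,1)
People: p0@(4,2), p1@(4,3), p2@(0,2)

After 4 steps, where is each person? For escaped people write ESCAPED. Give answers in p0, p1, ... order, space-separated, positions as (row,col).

Step 1: p0:(4,2)->(3,2) | p1:(4,3)->(3,3) | p2:(0,2)->(0,1)->EXIT
Step 2: p0:(3,2)->(3,3) | p1:(3,3)->(3,4)->EXIT | p2:escaped
Step 3: p0:(3,3)->(3,4)->EXIT | p1:escaped | p2:escaped

ESCAPED ESCAPED ESCAPED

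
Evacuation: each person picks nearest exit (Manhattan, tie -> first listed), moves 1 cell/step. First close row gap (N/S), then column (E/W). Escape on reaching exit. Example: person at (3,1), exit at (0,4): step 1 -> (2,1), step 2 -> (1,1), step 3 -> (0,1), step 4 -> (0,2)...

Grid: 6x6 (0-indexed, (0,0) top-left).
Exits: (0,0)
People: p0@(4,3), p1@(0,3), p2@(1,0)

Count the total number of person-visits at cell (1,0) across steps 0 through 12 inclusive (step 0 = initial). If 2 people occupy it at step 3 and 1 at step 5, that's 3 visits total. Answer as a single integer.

Step 0: p0@(4,3) p1@(0,3) p2@(1,0) -> at (1,0): 1 [p2], cum=1
Step 1: p0@(3,3) p1@(0,2) p2@ESC -> at (1,0): 0 [-], cum=1
Step 2: p0@(2,3) p1@(0,1) p2@ESC -> at (1,0): 0 [-], cum=1
Step 3: p0@(1,3) p1@ESC p2@ESC -> at (1,0): 0 [-], cum=1
Step 4: p0@(0,3) p1@ESC p2@ESC -> at (1,0): 0 [-], cum=1
Step 5: p0@(0,2) p1@ESC p2@ESC -> at (1,0): 0 [-], cum=1
Step 6: p0@(0,1) p1@ESC p2@ESC -> at (1,0): 0 [-], cum=1
Step 7: p0@ESC p1@ESC p2@ESC -> at (1,0): 0 [-], cum=1
Total visits = 1

Answer: 1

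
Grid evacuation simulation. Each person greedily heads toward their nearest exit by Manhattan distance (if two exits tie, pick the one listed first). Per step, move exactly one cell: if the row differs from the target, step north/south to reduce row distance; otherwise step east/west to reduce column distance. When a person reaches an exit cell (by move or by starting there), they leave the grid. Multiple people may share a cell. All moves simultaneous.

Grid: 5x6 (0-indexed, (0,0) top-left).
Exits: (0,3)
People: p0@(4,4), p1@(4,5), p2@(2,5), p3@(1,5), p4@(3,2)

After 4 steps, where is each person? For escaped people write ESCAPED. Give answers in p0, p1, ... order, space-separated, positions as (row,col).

Step 1: p0:(4,4)->(3,4) | p1:(4,5)->(3,5) | p2:(2,5)->(1,5) | p3:(1,5)->(0,5) | p4:(3,2)->(2,2)
Step 2: p0:(3,4)->(2,4) | p1:(3,5)->(2,5) | p2:(1,5)->(0,5) | p3:(0,5)->(0,4) | p4:(2,2)->(1,2)
Step 3: p0:(2,4)->(1,4) | p1:(2,5)->(1,5) | p2:(0,5)->(0,4) | p3:(0,4)->(0,3)->EXIT | p4:(1,2)->(0,2)
Step 4: p0:(1,4)->(0,4) | p1:(1,5)->(0,5) | p2:(0,4)->(0,3)->EXIT | p3:escaped | p4:(0,2)->(0,3)->EXIT

(0,4) (0,5) ESCAPED ESCAPED ESCAPED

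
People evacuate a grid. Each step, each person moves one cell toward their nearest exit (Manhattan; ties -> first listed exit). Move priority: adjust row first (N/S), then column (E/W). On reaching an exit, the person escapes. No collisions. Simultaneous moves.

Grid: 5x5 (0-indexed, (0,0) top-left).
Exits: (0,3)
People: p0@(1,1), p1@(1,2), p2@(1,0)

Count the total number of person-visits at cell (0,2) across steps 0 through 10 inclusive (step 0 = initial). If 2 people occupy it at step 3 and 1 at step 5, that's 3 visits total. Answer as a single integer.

Step 0: p0@(1,1) p1@(1,2) p2@(1,0) -> at (0,2): 0 [-], cum=0
Step 1: p0@(0,1) p1@(0,2) p2@(0,0) -> at (0,2): 1 [p1], cum=1
Step 2: p0@(0,2) p1@ESC p2@(0,1) -> at (0,2): 1 [p0], cum=2
Step 3: p0@ESC p1@ESC p2@(0,2) -> at (0,2): 1 [p2], cum=3
Step 4: p0@ESC p1@ESC p2@ESC -> at (0,2): 0 [-], cum=3
Total visits = 3

Answer: 3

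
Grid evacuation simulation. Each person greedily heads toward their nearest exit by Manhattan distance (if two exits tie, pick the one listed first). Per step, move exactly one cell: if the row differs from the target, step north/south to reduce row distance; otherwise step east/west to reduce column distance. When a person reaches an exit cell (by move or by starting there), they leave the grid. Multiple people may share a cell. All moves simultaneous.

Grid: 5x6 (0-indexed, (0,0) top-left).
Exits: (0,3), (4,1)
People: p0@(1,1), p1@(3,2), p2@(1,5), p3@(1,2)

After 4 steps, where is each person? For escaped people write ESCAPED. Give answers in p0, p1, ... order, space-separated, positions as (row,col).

Step 1: p0:(1,1)->(0,1) | p1:(3,2)->(4,2) | p2:(1,5)->(0,5) | p3:(1,2)->(0,2)
Step 2: p0:(0,1)->(0,2) | p1:(4,2)->(4,1)->EXIT | p2:(0,5)->(0,4) | p3:(0,2)->(0,3)->EXIT
Step 3: p0:(0,2)->(0,3)->EXIT | p1:escaped | p2:(0,4)->(0,3)->EXIT | p3:escaped

ESCAPED ESCAPED ESCAPED ESCAPED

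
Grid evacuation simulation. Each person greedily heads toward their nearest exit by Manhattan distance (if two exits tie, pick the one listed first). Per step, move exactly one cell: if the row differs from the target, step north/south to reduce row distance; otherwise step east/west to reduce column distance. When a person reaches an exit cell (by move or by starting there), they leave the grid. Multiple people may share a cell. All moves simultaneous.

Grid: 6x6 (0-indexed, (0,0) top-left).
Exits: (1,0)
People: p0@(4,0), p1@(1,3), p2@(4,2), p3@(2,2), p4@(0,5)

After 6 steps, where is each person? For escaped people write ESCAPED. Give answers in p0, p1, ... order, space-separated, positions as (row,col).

Step 1: p0:(4,0)->(3,0) | p1:(1,3)->(1,2) | p2:(4,2)->(3,2) | p3:(2,2)->(1,2) | p4:(0,5)->(1,5)
Step 2: p0:(3,0)->(2,0) | p1:(1,2)->(1,1) | p2:(3,2)->(2,2) | p3:(1,2)->(1,1) | p4:(1,5)->(1,4)
Step 3: p0:(2,0)->(1,0)->EXIT | p1:(1,1)->(1,0)->EXIT | p2:(2,2)->(1,2) | p3:(1,1)->(1,0)->EXIT | p4:(1,4)->(1,3)
Step 4: p0:escaped | p1:escaped | p2:(1,2)->(1,1) | p3:escaped | p4:(1,3)->(1,2)
Step 5: p0:escaped | p1:escaped | p2:(1,1)->(1,0)->EXIT | p3:escaped | p4:(1,2)->(1,1)
Step 6: p0:escaped | p1:escaped | p2:escaped | p3:escaped | p4:(1,1)->(1,0)->EXIT

ESCAPED ESCAPED ESCAPED ESCAPED ESCAPED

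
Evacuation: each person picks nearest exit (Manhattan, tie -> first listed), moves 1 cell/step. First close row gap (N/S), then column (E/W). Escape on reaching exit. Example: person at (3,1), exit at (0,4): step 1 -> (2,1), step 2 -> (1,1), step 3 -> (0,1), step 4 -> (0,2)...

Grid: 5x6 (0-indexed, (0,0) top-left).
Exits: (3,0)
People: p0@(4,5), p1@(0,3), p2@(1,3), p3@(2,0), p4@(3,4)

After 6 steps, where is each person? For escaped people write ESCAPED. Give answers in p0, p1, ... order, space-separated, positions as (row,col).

Step 1: p0:(4,5)->(3,5) | p1:(0,3)->(1,3) | p2:(1,3)->(2,3) | p3:(2,0)->(3,0)->EXIT | p4:(3,4)->(3,3)
Step 2: p0:(3,5)->(3,4) | p1:(1,3)->(2,3) | p2:(2,3)->(3,3) | p3:escaped | p4:(3,3)->(3,2)
Step 3: p0:(3,4)->(3,3) | p1:(2,3)->(3,3) | p2:(3,3)->(3,2) | p3:escaped | p4:(3,2)->(3,1)
Step 4: p0:(3,3)->(3,2) | p1:(3,3)->(3,2) | p2:(3,2)->(3,1) | p3:escaped | p4:(3,1)->(3,0)->EXIT
Step 5: p0:(3,2)->(3,1) | p1:(3,2)->(3,1) | p2:(3,1)->(3,0)->EXIT | p3:escaped | p4:escaped
Step 6: p0:(3,1)->(3,0)->EXIT | p1:(3,1)->(3,0)->EXIT | p2:escaped | p3:escaped | p4:escaped

ESCAPED ESCAPED ESCAPED ESCAPED ESCAPED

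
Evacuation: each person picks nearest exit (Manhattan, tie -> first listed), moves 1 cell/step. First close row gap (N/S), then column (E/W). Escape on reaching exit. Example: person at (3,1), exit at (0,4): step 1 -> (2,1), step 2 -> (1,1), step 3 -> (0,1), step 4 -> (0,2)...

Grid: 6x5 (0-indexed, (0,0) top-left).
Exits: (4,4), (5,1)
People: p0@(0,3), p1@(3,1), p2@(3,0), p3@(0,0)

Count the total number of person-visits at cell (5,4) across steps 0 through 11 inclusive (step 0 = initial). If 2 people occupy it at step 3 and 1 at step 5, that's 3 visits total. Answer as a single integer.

Answer: 0

Derivation:
Step 0: p0@(0,3) p1@(3,1) p2@(3,0) p3@(0,0) -> at (5,4): 0 [-], cum=0
Step 1: p0@(1,3) p1@(4,1) p2@(4,0) p3@(1,0) -> at (5,4): 0 [-], cum=0
Step 2: p0@(2,3) p1@ESC p2@(5,0) p3@(2,0) -> at (5,4): 0 [-], cum=0
Step 3: p0@(3,3) p1@ESC p2@ESC p3@(3,0) -> at (5,4): 0 [-], cum=0
Step 4: p0@(4,3) p1@ESC p2@ESC p3@(4,0) -> at (5,4): 0 [-], cum=0
Step 5: p0@ESC p1@ESC p2@ESC p3@(5,0) -> at (5,4): 0 [-], cum=0
Step 6: p0@ESC p1@ESC p2@ESC p3@ESC -> at (5,4): 0 [-], cum=0
Total visits = 0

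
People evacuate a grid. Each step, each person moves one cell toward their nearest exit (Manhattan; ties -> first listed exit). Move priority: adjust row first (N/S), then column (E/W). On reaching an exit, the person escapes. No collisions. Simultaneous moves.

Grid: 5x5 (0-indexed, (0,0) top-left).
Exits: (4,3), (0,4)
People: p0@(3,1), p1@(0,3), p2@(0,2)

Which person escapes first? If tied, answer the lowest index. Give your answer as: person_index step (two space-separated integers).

Answer: 1 1

Derivation:
Step 1: p0:(3,1)->(4,1) | p1:(0,3)->(0,4)->EXIT | p2:(0,2)->(0,3)
Step 2: p0:(4,1)->(4,2) | p1:escaped | p2:(0,3)->(0,4)->EXIT
Step 3: p0:(4,2)->(4,3)->EXIT | p1:escaped | p2:escaped
Exit steps: [3, 1, 2]
First to escape: p1 at step 1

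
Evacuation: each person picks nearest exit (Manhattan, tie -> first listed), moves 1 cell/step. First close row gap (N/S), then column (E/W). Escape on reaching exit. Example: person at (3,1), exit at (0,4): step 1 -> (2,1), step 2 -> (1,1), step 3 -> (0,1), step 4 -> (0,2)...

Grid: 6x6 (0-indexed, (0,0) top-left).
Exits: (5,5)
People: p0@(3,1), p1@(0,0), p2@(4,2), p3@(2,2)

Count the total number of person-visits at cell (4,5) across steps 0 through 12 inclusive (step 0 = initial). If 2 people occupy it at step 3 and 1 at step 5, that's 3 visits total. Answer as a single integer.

Step 0: p0@(3,1) p1@(0,0) p2@(4,2) p3@(2,2) -> at (4,5): 0 [-], cum=0
Step 1: p0@(4,1) p1@(1,0) p2@(5,2) p3@(3,2) -> at (4,5): 0 [-], cum=0
Step 2: p0@(5,1) p1@(2,0) p2@(5,3) p3@(4,2) -> at (4,5): 0 [-], cum=0
Step 3: p0@(5,2) p1@(3,0) p2@(5,4) p3@(5,2) -> at (4,5): 0 [-], cum=0
Step 4: p0@(5,3) p1@(4,0) p2@ESC p3@(5,3) -> at (4,5): 0 [-], cum=0
Step 5: p0@(5,4) p1@(5,0) p2@ESC p3@(5,4) -> at (4,5): 0 [-], cum=0
Step 6: p0@ESC p1@(5,1) p2@ESC p3@ESC -> at (4,5): 0 [-], cum=0
Step 7: p0@ESC p1@(5,2) p2@ESC p3@ESC -> at (4,5): 0 [-], cum=0
Step 8: p0@ESC p1@(5,3) p2@ESC p3@ESC -> at (4,5): 0 [-], cum=0
Step 9: p0@ESC p1@(5,4) p2@ESC p3@ESC -> at (4,5): 0 [-], cum=0
Step 10: p0@ESC p1@ESC p2@ESC p3@ESC -> at (4,5): 0 [-], cum=0
Total visits = 0

Answer: 0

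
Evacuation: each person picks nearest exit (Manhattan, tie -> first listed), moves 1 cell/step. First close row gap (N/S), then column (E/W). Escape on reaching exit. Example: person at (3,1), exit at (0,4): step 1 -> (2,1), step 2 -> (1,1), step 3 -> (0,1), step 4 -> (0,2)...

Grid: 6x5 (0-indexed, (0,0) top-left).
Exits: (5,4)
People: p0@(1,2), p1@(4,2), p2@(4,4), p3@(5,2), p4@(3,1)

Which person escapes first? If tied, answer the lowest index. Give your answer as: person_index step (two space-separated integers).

Step 1: p0:(1,2)->(2,2) | p1:(4,2)->(5,2) | p2:(4,4)->(5,4)->EXIT | p3:(5,2)->(5,3) | p4:(3,1)->(4,1)
Step 2: p0:(2,2)->(3,2) | p1:(5,2)->(5,3) | p2:escaped | p3:(5,3)->(5,4)->EXIT | p4:(4,1)->(5,1)
Step 3: p0:(3,2)->(4,2) | p1:(5,3)->(5,4)->EXIT | p2:escaped | p3:escaped | p4:(5,1)->(5,2)
Step 4: p0:(4,2)->(5,2) | p1:escaped | p2:escaped | p3:escaped | p4:(5,2)->(5,3)
Step 5: p0:(5,2)->(5,3) | p1:escaped | p2:escaped | p3:escaped | p4:(5,3)->(5,4)->EXIT
Step 6: p0:(5,3)->(5,4)->EXIT | p1:escaped | p2:escaped | p3:escaped | p4:escaped
Exit steps: [6, 3, 1, 2, 5]
First to escape: p2 at step 1

Answer: 2 1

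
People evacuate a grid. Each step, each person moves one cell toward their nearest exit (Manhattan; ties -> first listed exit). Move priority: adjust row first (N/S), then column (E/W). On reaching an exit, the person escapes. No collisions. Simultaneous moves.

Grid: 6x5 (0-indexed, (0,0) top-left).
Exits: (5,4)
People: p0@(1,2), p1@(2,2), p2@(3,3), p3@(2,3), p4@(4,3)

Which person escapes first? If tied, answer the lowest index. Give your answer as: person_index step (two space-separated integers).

Answer: 4 2

Derivation:
Step 1: p0:(1,2)->(2,2) | p1:(2,2)->(3,2) | p2:(3,3)->(4,3) | p3:(2,3)->(3,3) | p4:(4,3)->(5,3)
Step 2: p0:(2,2)->(3,2) | p1:(3,2)->(4,2) | p2:(4,3)->(5,3) | p3:(3,3)->(4,3) | p4:(5,3)->(5,4)->EXIT
Step 3: p0:(3,2)->(4,2) | p1:(4,2)->(5,2) | p2:(5,3)->(5,4)->EXIT | p3:(4,3)->(5,3) | p4:escaped
Step 4: p0:(4,2)->(5,2) | p1:(5,2)->(5,3) | p2:escaped | p3:(5,3)->(5,4)->EXIT | p4:escaped
Step 5: p0:(5,2)->(5,3) | p1:(5,3)->(5,4)->EXIT | p2:escaped | p3:escaped | p4:escaped
Step 6: p0:(5,3)->(5,4)->EXIT | p1:escaped | p2:escaped | p3:escaped | p4:escaped
Exit steps: [6, 5, 3, 4, 2]
First to escape: p4 at step 2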